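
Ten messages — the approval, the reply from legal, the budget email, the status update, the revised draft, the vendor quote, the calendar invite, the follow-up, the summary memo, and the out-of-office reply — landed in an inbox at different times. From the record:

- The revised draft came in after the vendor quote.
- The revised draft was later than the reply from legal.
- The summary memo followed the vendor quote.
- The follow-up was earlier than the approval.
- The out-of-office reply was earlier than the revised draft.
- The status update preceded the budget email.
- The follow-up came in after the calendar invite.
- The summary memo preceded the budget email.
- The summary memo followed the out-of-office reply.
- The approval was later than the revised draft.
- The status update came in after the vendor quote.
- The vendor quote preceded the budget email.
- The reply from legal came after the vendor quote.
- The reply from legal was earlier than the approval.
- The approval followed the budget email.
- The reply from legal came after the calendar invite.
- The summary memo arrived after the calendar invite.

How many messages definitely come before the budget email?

5

Directly stated before the budget email: the status update, the summary memo, and the vendor quote.
The calendar invite reaches the budget email via the calendar invite → the summary memo → the budget email.
The out-of-office reply reaches the budget email via the out-of-office reply → the summary memo → the budget email.
No chain forces the reply from legal (or any of the others) ahead of the budget email.
That's the calendar invite, the out-of-office reply, the status update, the summary memo, and the vendor quote — 5 in all.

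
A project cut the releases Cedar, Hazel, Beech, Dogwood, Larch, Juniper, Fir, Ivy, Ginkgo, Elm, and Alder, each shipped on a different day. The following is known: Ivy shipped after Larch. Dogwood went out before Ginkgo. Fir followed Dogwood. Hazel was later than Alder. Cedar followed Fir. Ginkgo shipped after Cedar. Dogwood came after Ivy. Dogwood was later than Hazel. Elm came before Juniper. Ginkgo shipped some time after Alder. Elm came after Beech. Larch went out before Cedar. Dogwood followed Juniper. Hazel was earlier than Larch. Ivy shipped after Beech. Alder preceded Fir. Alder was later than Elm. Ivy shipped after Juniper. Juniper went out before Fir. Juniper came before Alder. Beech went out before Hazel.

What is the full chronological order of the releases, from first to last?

The constraints fix every adjacent pair, so only one ordering works:
Beech → Elm → Juniper → Alder → Hazel → Larch → Ivy → Dogwood → Fir → Cedar → Ginkgo.

Beech, Elm, Juniper, Alder, Hazel, Larch, Ivy, Dogwood, Fir, Cedar, Ginkgo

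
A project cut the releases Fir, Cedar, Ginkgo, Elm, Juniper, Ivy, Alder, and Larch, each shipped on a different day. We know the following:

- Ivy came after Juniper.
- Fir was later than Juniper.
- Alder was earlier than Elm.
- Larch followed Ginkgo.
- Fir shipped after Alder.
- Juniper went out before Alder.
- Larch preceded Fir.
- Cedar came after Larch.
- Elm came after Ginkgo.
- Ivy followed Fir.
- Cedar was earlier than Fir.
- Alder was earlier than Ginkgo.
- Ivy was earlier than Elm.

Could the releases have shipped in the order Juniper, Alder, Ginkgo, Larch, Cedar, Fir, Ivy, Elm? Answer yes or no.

yes

Check each stated constraint against the proposed order — e.g. Alder is ahead of Elm; Juniper is ahead of Ivy. Every pair is in the required order; nothing is violated.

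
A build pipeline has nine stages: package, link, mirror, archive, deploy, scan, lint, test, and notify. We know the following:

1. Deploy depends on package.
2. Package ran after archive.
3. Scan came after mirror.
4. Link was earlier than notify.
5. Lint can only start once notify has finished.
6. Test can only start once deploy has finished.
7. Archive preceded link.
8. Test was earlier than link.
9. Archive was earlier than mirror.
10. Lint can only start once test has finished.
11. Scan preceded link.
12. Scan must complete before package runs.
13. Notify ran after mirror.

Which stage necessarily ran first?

archive

Archive has a chain of constraints placing it before every other stage, so archive must be first.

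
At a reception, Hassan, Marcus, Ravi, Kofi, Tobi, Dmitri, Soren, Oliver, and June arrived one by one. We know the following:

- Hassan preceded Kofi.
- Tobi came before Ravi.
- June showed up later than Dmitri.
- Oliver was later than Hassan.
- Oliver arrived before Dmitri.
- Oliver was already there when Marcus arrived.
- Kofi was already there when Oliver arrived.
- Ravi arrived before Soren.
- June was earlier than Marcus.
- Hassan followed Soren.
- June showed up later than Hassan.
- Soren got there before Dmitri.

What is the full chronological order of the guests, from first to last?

The constraints fix every adjacent pair, so only one ordering works:
Tobi → Ravi → Soren → Hassan → Kofi → Oliver → Dmitri → June → Marcus.

Tobi, Ravi, Soren, Hassan, Kofi, Oliver, Dmitri, June, Marcus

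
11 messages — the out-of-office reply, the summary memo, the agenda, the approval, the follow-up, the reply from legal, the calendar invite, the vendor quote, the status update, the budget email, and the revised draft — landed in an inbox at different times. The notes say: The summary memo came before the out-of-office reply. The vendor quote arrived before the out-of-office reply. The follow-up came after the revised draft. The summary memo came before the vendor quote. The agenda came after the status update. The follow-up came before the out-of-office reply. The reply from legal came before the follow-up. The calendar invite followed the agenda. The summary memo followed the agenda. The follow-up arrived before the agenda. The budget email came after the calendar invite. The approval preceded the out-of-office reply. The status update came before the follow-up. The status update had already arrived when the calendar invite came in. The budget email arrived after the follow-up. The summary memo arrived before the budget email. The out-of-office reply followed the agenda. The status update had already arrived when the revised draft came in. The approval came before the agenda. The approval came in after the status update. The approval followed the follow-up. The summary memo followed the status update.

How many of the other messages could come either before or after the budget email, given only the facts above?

Forced before the budget email: the agenda, the approval, the calendar invite, the follow-up, the reply from legal, the revised draft, the status update, and the summary memo.
That leaves the out-of-office reply and the vendor quote with no forced order relative to the budget email — 2.

2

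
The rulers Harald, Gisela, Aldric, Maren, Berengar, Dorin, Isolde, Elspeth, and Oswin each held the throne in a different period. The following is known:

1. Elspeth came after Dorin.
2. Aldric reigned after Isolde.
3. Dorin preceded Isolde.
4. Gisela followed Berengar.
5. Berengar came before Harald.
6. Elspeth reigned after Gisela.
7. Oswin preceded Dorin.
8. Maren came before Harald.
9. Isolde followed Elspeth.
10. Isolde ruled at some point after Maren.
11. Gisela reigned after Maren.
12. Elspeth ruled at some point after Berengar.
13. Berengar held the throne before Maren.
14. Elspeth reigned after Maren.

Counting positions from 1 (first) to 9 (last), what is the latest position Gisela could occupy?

Gisela must come before Aldric, Elspeth, and Isolde — 3 rulers forced after them.
Everything else can be placed before Gisela in some valid order, so Gisela can sit as late as position 9 − 3 = 6.

6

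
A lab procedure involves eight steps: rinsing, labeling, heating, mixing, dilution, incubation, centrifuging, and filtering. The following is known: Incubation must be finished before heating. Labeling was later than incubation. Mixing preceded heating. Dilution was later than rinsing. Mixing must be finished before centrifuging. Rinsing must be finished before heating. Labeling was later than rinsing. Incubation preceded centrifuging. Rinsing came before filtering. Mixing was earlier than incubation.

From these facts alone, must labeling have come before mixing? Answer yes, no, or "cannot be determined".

Tracing the constraints gives mixing → incubation → labeling, so mixing must come before labeling.
That means labeling cannot be before mixing.

no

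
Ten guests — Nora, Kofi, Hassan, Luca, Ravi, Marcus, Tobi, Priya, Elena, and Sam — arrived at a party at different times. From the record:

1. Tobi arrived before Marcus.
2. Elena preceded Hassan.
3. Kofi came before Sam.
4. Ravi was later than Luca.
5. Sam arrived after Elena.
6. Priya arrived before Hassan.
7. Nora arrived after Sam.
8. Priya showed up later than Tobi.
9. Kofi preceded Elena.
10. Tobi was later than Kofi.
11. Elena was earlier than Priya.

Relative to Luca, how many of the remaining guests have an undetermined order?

8

Forced after Luca: Ravi.
That leaves Elena, Hassan, Kofi, Marcus, Nora, Priya, Sam, and Tobi with no forced order relative to Luca — 8.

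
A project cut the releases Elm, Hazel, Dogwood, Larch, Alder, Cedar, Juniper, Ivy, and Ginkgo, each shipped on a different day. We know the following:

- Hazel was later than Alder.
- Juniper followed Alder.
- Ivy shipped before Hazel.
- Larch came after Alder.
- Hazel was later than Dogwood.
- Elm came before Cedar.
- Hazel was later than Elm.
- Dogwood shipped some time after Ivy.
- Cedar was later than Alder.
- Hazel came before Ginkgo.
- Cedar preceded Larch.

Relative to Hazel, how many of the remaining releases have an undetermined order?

Forced before Hazel: Alder, Dogwood, Elm, and Ivy; forced after Hazel: Ginkgo.
That leaves Cedar, Juniper, and Larch with no forced order relative to Hazel — 3.

3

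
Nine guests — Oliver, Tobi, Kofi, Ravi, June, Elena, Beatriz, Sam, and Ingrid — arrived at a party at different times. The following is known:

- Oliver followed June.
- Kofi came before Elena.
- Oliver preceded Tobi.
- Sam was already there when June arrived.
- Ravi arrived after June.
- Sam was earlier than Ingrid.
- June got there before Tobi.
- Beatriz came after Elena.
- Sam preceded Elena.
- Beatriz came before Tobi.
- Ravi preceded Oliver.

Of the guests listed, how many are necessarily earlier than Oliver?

3

Directly stated before Oliver: June and Ravi.
Sam reaches Oliver via Sam → June → Oliver.
No chain forces Ingrid (or any of the others) ahead of Oliver.
That's June, Ravi, and Sam — 3 in all.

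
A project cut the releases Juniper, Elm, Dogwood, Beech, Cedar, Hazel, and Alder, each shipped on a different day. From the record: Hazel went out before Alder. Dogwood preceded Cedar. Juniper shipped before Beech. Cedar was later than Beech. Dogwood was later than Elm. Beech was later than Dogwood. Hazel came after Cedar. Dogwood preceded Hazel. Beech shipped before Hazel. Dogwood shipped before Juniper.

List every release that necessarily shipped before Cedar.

Directly stated before Cedar: Beech and Dogwood.
Elm reaches Cedar via Elm → Dogwood → Cedar.
Juniper reaches Cedar via Juniper → Beech → Cedar.
No chain forces Hazel (or any of the others) ahead of Cedar.

Beech, Dogwood, Elm, Juniper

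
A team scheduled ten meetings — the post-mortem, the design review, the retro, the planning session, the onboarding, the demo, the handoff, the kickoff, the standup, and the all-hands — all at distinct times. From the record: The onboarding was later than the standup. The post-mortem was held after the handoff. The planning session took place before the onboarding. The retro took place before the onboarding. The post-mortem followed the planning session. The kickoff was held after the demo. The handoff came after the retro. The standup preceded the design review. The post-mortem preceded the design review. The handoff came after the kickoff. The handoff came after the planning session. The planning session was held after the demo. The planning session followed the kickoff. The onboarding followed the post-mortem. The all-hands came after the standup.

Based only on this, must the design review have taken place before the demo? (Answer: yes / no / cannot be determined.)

Tracing the constraints gives the demo → the planning session → the post-mortem → the design review, so the demo must come before the design review.
That means the design review cannot be before the demo.

no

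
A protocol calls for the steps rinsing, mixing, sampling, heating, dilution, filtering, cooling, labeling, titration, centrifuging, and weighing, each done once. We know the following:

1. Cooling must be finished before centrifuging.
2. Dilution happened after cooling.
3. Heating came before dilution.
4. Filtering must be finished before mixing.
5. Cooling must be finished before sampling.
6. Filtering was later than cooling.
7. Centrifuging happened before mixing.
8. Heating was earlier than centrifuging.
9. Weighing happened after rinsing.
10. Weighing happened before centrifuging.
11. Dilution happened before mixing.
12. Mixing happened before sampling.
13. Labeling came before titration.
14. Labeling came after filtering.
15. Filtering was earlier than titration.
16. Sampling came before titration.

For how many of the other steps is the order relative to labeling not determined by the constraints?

7

Forced before labeling: cooling and filtering; forced after labeling: titration.
That leaves centrifuging, dilution, heating, mixing, rinsing, sampling, and weighing with no forced order relative to labeling — 7.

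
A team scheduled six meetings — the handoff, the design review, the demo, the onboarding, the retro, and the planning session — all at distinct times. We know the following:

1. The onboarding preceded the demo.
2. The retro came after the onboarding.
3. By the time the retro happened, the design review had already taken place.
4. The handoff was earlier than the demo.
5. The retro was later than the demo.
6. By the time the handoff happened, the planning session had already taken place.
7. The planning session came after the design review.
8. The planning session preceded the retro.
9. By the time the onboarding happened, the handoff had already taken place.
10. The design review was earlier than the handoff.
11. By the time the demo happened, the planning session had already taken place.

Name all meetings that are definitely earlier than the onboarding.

Directly stated before the onboarding: the handoff.
The design review reaches the onboarding via the design review → the handoff → the onboarding.
The planning session reaches the onboarding via the planning session → the handoff → the onboarding.

the design review, the handoff, the planning session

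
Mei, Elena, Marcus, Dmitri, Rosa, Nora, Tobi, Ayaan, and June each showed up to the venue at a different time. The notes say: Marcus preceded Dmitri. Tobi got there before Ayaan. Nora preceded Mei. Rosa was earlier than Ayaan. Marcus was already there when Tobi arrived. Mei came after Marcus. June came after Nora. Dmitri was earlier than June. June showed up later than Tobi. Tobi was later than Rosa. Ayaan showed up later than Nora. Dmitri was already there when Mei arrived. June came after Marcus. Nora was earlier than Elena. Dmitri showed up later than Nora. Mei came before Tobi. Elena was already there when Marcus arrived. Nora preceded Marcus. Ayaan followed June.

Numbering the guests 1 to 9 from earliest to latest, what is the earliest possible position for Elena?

Nora must come before Elena — 1 forced predecessor.
Nothing else is forced ahead of Elena, so their earliest slot is position 1 + 1 = 2.

2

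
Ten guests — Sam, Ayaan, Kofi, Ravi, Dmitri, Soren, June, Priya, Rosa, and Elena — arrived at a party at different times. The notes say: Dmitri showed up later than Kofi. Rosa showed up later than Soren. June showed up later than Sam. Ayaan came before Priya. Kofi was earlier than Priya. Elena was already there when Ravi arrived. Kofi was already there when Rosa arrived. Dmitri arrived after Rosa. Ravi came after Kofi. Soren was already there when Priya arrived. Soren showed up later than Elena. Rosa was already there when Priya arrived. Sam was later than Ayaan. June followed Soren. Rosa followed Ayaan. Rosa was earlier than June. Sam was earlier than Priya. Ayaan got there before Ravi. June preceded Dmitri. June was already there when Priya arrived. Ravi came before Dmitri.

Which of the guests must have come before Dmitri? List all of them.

Ayaan, Elena, June, Kofi, Ravi, Rosa, Sam, Soren

Directly stated before Dmitri: June, Kofi, Ravi, and Rosa.
Ayaan reaches Dmitri via Ayaan → Rosa → Dmitri.
Elena reaches Dmitri via Elena → Ravi → Dmitri.
Sam reaches Dmitri via Sam → June → Dmitri.
Likewise Soren reaches Dmitri by chaining the stated constraints.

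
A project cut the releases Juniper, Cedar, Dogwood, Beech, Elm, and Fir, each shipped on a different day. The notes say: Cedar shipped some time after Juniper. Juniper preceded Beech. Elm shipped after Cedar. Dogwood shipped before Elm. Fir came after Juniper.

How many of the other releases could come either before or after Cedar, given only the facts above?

Forced before Cedar: Juniper; forced after Cedar: Elm.
That leaves Beech, Dogwood, and Fir with no forced order relative to Cedar — 3.

3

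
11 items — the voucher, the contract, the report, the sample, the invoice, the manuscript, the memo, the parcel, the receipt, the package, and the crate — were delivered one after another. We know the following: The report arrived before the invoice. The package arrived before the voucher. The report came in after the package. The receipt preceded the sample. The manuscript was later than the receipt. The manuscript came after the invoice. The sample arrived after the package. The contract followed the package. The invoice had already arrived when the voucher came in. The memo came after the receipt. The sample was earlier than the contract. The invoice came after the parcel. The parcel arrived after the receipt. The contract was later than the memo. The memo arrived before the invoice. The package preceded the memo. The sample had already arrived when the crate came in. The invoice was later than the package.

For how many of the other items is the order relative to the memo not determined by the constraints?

4

Forced before the memo: the package and the receipt; forced after the memo: the contract, the invoice, the manuscript, and the voucher.
That leaves the crate, the parcel, the report, and the sample with no forced order relative to the memo — 4.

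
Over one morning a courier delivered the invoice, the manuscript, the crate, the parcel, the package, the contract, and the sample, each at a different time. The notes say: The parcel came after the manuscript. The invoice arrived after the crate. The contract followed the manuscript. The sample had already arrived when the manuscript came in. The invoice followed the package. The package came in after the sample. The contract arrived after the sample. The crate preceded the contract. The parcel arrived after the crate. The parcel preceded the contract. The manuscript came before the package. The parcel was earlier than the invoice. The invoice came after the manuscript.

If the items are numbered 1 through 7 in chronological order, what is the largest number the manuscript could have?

The manuscript must come before the contract, the invoice, the package, and the parcel — 4 items forced after it.
Everything else can be placed before the manuscript in some valid order, so the manuscript can sit as late as position 7 − 4 = 3.

3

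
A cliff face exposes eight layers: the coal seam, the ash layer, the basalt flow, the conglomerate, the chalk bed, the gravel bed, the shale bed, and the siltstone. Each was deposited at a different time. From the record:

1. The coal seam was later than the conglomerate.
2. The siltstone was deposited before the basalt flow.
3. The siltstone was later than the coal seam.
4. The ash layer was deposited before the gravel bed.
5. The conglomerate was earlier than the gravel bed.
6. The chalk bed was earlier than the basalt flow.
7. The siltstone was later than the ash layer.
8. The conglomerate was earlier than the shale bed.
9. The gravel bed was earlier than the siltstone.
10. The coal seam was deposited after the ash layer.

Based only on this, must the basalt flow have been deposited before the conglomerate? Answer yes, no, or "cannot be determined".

Tracing the constraints gives the conglomerate → the coal seam → the siltstone → the basalt flow, so the conglomerate must come before the basalt flow.
That means the basalt flow cannot be before the conglomerate.

no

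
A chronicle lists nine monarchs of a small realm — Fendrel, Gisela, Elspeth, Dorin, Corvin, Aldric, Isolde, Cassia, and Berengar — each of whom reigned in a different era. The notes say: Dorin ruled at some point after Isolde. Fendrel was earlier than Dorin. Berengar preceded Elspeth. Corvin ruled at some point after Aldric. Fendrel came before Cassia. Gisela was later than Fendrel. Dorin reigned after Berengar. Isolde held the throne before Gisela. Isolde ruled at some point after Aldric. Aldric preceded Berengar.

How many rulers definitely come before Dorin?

Directly stated before Dorin: Berengar, Fendrel, and Isolde.
Aldric reaches Dorin via Aldric → Berengar → Dorin.
No chain forces Elspeth (or any of the others) ahead of Dorin.
That's Aldric, Berengar, Fendrel, and Isolde — 4 in all.

4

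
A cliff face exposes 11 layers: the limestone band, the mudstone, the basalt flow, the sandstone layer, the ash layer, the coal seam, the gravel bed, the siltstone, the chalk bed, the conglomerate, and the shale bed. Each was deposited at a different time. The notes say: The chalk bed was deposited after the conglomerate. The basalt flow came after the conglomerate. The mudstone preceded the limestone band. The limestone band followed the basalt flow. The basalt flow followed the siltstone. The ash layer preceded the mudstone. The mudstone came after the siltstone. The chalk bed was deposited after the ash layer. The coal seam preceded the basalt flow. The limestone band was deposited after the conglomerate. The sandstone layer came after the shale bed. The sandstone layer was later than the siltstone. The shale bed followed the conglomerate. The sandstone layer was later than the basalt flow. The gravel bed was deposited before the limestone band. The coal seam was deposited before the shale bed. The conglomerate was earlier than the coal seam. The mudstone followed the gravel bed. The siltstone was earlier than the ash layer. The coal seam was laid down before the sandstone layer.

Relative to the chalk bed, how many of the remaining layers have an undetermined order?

Forced before the chalk bed: the ash layer, the conglomerate, and the siltstone.
That leaves the basalt flow, the coal seam, the gravel bed, the limestone band, the mudstone, the sandstone layer, and the shale bed with no forced order relative to the chalk bed — 7.

7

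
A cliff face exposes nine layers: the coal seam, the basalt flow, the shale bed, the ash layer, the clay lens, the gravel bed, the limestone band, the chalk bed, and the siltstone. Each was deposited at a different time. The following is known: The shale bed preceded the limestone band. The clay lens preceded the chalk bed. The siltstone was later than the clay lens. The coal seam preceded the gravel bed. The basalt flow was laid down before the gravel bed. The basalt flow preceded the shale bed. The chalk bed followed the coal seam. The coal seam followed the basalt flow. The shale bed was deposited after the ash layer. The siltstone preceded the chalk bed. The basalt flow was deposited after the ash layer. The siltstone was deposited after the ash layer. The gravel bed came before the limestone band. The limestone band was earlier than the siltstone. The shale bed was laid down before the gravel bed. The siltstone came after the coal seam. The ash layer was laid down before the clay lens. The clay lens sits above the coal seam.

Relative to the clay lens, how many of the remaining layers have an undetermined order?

Forced before the clay lens: the ash layer, the basalt flow, and the coal seam; forced after the clay lens: the chalk bed and the siltstone.
That leaves the gravel bed, the limestone band, and the shale bed with no forced order relative to the clay lens — 3.

3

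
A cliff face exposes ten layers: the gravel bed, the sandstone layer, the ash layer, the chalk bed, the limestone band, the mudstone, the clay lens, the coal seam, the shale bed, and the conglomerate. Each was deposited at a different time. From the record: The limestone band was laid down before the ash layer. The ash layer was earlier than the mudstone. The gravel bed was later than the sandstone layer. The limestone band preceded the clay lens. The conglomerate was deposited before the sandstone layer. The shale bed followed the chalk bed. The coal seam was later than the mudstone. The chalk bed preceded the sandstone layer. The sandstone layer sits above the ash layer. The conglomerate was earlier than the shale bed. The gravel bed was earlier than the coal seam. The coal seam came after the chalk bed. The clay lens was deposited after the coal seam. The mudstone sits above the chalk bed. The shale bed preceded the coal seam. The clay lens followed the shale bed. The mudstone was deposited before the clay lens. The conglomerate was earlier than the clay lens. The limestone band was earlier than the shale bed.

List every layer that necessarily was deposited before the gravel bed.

the ash layer, the chalk bed, the conglomerate, the limestone band, the sandstone layer

Directly stated before the gravel bed: the sandstone layer.
The ash layer reaches the gravel bed via the ash layer → the sandstone layer → the gravel bed.
The chalk bed reaches the gravel bed via the chalk bed → the sandstone layer → the gravel bed.
The conglomerate reaches the gravel bed via the conglomerate → the sandstone layer → the gravel bed.
Likewise the limestone band reaches the gravel bed by chaining the stated constraints.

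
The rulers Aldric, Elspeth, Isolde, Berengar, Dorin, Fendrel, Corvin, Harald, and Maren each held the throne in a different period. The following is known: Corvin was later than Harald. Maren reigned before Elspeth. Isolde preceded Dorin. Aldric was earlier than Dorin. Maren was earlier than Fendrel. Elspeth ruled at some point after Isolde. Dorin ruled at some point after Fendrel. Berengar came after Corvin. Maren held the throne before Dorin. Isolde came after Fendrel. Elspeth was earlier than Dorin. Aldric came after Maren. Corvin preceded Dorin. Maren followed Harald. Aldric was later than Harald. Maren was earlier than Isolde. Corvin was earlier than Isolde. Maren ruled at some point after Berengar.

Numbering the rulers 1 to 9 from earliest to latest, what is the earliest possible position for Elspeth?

7

Berengar, Corvin, Fendrel, Harald, Isolde, and Maren must all come before Elspeth — 6 forced predecessors.
Nothing else is forced ahead of Elspeth, so their earliest slot is position 6 + 1 = 7.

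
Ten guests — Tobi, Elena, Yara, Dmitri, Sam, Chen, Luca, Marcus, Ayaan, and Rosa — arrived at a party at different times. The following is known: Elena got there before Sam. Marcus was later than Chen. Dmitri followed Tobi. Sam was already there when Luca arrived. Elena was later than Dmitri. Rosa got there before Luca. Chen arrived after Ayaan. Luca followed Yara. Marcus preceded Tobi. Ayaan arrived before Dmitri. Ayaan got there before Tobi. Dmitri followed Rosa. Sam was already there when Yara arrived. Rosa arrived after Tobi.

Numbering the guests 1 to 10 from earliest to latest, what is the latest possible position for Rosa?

5

Rosa must come before Dmitri, Elena, Luca, Sam, and Yara — 5 guests forced after them.
Everything else can be placed before Rosa in some valid order, so Rosa can sit as late as position 10 − 5 = 5.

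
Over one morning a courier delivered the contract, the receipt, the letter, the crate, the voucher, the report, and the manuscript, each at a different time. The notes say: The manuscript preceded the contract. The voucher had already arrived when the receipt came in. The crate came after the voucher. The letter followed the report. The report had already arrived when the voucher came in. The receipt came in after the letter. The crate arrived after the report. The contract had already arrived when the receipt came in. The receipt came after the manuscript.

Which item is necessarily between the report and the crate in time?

the voucher

Tracing the constraints gives the report → the voucher → the crate, so the voucher sits after the report and before the crate.
No other item is forced both after the report and before the crate.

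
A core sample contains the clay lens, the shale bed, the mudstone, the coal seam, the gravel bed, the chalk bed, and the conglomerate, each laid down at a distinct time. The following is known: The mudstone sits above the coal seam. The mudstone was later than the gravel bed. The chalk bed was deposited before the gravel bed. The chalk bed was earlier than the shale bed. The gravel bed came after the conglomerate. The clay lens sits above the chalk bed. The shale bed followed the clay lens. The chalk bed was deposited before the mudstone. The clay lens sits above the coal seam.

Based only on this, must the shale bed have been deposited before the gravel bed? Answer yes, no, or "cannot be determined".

No chain of stated constraints runs from the shale bed to the gravel bed, and none runs from the gravel bed to the shale bed either.
So the relative order of the shale bed and the gravel bed is not fixed by the given facts.

cannot be determined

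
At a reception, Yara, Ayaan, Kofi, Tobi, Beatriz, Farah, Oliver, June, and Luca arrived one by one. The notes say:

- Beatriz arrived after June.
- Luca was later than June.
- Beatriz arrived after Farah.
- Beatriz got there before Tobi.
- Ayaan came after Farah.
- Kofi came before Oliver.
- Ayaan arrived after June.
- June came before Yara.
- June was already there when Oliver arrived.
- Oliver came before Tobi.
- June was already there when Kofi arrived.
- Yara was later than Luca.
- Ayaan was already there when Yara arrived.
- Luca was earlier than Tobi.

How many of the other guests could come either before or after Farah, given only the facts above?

Forced after Farah: Ayaan, Beatriz, Tobi, and Yara.
That leaves June, Kofi, Luca, and Oliver with no forced order relative to Farah — 4.

4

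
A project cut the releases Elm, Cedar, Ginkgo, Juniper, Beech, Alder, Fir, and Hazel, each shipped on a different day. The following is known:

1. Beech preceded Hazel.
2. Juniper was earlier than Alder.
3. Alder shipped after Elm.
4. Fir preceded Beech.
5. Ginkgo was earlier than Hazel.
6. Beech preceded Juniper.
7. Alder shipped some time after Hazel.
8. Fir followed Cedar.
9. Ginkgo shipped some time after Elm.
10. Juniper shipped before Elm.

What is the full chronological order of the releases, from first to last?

The constraints fix every adjacent pair, so only one ordering works:
Cedar → Fir → Beech → Juniper → Elm → Ginkgo → Hazel → Alder.

Cedar, Fir, Beech, Juniper, Elm, Ginkgo, Hazel, Alder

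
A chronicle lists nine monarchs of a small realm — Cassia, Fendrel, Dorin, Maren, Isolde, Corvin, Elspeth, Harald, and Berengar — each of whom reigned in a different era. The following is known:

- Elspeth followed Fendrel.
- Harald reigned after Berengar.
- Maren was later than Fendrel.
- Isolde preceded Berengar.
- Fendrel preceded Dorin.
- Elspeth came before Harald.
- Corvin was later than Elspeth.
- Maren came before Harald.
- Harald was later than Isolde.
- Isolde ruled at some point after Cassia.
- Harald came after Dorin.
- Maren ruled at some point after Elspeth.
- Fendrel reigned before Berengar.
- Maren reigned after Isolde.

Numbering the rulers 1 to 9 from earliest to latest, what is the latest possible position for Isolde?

6

Isolde must come before Berengar, Harald, and Maren — 3 rulers forced after them.
Everything else can be placed before Isolde in some valid order, so Isolde can sit as late as position 9 − 3 = 6.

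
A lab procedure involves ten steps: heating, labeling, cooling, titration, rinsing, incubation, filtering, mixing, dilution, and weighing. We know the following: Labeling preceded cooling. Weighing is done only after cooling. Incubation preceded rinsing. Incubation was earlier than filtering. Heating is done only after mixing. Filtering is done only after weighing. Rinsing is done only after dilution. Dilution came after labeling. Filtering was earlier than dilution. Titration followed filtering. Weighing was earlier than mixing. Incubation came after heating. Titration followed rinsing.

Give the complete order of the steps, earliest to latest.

labeling, cooling, weighing, mixing, heating, incubation, filtering, dilution, rinsing, titration

The constraints fix every adjacent pair, so only one ordering works:
labeling → cooling → weighing → mixing → heating → incubation → filtering → dilution → rinsing → titration.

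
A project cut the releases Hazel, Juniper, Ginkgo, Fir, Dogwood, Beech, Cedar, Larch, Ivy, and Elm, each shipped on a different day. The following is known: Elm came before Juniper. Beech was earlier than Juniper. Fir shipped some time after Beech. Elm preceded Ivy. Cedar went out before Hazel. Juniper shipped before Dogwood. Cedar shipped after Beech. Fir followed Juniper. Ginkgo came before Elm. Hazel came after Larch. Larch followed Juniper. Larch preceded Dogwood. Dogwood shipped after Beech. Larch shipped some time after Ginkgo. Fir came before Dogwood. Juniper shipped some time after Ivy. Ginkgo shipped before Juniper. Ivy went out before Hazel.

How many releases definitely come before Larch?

Directly stated before Larch: Ginkgo and Juniper.
Beech reaches Larch via Beech → Juniper → Larch.
Elm reaches Larch via Elm → Juniper → Larch.
Ivy reaches Larch via Ivy → Juniper → Larch.
That's Beech, Elm, Ginkgo, Ivy, and Juniper — 5 in all.

5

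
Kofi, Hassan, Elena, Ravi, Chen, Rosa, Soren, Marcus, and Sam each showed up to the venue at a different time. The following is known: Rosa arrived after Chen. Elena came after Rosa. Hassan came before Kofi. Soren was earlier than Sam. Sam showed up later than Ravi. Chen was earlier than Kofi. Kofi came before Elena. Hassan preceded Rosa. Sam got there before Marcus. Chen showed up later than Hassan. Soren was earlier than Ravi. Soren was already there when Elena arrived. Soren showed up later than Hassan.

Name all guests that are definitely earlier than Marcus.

Hassan, Ravi, Sam, Soren

Directly stated before Marcus: Sam.
Hassan reaches Marcus via Hassan → Soren → Sam → Marcus.
Ravi reaches Marcus via Ravi → Sam → Marcus.
Soren reaches Marcus via Soren → Sam → Marcus.
No chain forces Chen (or any of the others) ahead of Marcus.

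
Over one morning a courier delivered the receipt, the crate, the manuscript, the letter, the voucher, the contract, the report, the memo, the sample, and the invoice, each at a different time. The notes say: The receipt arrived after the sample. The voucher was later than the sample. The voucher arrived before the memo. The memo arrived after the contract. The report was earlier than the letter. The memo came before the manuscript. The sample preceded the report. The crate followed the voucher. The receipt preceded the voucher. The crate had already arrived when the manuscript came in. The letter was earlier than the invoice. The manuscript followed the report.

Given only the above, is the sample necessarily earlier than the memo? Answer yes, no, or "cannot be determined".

Chain the constraints: the sample → the voucher → the memo. Each link is directly stated, so the sample comes before the memo.

yes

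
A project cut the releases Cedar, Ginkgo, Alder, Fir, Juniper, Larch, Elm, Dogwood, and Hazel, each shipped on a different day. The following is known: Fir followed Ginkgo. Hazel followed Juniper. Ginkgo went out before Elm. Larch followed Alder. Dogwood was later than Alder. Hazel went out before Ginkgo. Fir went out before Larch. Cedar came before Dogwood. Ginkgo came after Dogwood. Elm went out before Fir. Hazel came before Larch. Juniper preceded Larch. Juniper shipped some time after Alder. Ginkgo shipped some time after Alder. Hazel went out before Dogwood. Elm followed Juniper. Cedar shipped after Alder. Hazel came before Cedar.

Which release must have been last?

Every other release has a chain of constraints placing it before Larch, so Larch is last.

Larch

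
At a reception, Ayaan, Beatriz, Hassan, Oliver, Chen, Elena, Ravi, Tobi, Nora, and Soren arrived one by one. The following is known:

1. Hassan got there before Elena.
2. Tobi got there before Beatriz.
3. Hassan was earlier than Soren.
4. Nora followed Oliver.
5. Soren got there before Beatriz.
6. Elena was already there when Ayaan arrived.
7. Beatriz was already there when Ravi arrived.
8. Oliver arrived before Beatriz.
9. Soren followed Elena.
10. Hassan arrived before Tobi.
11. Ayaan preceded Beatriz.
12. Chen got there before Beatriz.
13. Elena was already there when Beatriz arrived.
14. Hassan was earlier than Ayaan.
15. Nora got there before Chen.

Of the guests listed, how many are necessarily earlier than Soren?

2

Directly stated before Soren: Elena and Hassan.
No chain forces Ravi (or any of the others) ahead of Soren.
That's Elena and Hassan — 2 in all.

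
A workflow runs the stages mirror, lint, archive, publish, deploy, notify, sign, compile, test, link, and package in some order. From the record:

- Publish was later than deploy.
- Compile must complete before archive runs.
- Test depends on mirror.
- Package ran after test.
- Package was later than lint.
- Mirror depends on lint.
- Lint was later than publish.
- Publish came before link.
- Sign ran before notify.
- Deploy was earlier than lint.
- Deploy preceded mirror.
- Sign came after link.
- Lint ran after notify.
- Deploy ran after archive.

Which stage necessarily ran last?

package

Every other stage has a chain of constraints placing it before package, so package is last.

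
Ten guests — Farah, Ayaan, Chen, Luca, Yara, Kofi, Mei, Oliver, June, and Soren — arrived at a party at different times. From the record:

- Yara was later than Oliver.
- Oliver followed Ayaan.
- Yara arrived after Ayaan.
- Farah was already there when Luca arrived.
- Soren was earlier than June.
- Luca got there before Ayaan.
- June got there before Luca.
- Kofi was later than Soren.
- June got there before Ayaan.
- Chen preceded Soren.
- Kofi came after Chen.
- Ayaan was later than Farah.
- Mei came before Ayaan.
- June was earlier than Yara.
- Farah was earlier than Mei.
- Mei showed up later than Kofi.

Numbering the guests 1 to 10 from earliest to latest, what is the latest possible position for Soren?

3

Soren must come before Ayaan, June, Kofi, Luca, Mei, Oliver, and Yara — 7 guests forced after them.
Everything else can be placed before Soren in some valid order, so Soren can sit as late as position 10 − 7 = 3.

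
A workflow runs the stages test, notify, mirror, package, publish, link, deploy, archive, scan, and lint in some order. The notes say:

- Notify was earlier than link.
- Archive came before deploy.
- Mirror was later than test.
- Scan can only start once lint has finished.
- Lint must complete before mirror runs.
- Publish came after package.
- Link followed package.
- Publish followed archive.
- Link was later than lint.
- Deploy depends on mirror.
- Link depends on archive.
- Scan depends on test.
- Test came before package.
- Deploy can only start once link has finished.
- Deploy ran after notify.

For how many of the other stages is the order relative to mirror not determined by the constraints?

Forced before mirror: lint and test; forced after mirror: deploy.
That leaves archive, link, notify, package, publish, and scan with no forced order relative to mirror — 6.

6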